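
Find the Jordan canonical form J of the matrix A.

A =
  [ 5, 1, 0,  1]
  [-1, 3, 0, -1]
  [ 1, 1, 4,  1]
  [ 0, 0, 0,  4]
J_2(4) ⊕ J_1(4) ⊕ J_1(4)

The characteristic polynomial is
  det(x·I − A) = x^4 - 16*x^3 + 96*x^2 - 256*x + 256 = (x - 4)^4

Eigenvalues and multiplicities (the geometric multiplicity of λ is n − rank(A − λI), which equals the number of Jordan blocks for λ):
  λ = 4: algebraic multiplicity = 4, geometric multiplicity = 3

Determining the block sizes for each eigenvalue:
  λ = 4: 3 blocks summing to 4 forces exactly one block of size 2 and the rest size 1 → block sizes [2, 1, 1]

Assembling the blocks gives a Jordan form
J =
  [4, 1, 0, 0]
  [0, 4, 0, 0]
  [0, 0, 4, 0]
  [0, 0, 0, 4]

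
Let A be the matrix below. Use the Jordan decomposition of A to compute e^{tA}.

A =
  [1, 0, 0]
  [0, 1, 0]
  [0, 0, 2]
e^{tA} =
  [exp(t), 0, 0]
  [0, exp(t), 0]
  [0, 0, exp(2*t)]

Strategy: write A = P · J · P⁻¹ where J is a Jordan canonical form, so e^{tA} = P · e^{tJ} · P⁻¹, and e^{tJ} can be computed block-by-block.

A has Jordan form
J =
  [1, 0, 0]
  [0, 1, 0]
  [0, 0, 2]
(up to reordering of blocks).

Per-block formulas:
  For a 1×1 block at λ = 1: exp(t · [1]) = [e^(1t)].
  For a 1×1 block at λ = 2: exp(t · [2]) = [e^(2t)].

After assembling e^{tJ} and conjugating by P, we get:

e^{tA} =
  [exp(t), 0, 0]
  [0, exp(t), 0]
  [0, 0, exp(2*t)]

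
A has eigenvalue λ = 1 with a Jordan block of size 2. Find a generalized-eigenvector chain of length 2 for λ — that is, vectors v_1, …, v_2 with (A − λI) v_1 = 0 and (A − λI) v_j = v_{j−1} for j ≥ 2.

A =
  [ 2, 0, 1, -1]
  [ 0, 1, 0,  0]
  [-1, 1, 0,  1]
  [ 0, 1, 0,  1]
A Jordan chain for λ = 1 of length 2:
v_1 = (1, 0, -1, 0)ᵀ
v_2 = (1, 0, 0, 0)ᵀ

Let N = A − (1)·I. We want v_2 with N^2 v_2 = 0 but N^1 v_2 ≠ 0; then v_{j-1} := N · v_j for j = 2, …, 2.

Pick v_2 = (1, 0, 0, 0)ᵀ.
Then v_1 = N · v_2 = (1, 0, -1, 0)ᵀ.

Sanity check: (A − (1)·I) v_1 = (0, 0, 0, 0)ᵀ = 0. ✓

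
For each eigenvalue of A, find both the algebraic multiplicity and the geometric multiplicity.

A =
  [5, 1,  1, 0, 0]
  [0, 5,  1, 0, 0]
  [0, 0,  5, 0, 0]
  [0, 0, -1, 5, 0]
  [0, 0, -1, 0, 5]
λ = 5: alg = 5, geom = 3

Step 1 — factor the characteristic polynomial to read off the algebraic multiplicities:
  χ_A(x) = (x - 5)^5

Step 2 — compute geometric multiplicities via the rank-nullity identity g(λ) = n − rank(A − λI):
  rank(A − (5)·I) = 2, so dim ker(A − (5)·I) = n − 2 = 3

Summary:
  λ = 5: algebraic multiplicity = 5, geometric multiplicity = 3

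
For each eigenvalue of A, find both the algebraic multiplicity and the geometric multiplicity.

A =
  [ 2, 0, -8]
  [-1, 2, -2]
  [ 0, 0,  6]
λ = 2: alg = 2, geom = 1; λ = 6: alg = 1, geom = 1

Step 1 — factor the characteristic polynomial to read off the algebraic multiplicities:
  χ_A(x) = (x - 6)*(x - 2)^2

Step 2 — compute geometric multiplicities via the rank-nullity identity g(λ) = n − rank(A − λI):
  rank(A − (2)·I) = 2, so dim ker(A − (2)·I) = n − 2 = 1
  rank(A − (6)·I) = 2, so dim ker(A − (6)·I) = n − 2 = 1

Summary:
  λ = 2: algebraic multiplicity = 2, geometric multiplicity = 1
  λ = 6: algebraic multiplicity = 1, geometric multiplicity = 1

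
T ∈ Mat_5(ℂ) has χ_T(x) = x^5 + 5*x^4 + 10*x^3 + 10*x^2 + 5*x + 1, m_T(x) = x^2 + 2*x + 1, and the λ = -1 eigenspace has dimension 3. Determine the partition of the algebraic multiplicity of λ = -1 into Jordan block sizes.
Block sizes for λ = -1: [2, 2, 1]

Step 1 — from the characteristic polynomial, algebraic multiplicity of λ = -1 is 5. From dim ker(T − (-1)·I) = 3, there are exactly 3 Jordan blocks for λ = -1.
Step 2 — from the minimal polynomial, the factor (x + 1)^2 tells us the largest block for λ = -1 has size 2.
Step 3 — with total size 5, 3 blocks, and largest block 2, the block sizes (in nonincreasing order) are [2, 2, 1].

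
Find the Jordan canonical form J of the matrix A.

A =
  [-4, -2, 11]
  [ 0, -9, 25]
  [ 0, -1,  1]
J_3(-4)

The characteristic polynomial is
  det(x·I − A) = x^3 + 12*x^2 + 48*x + 64 = (x + 4)^3

Eigenvalues and multiplicities (the geometric multiplicity of λ is n − rank(A − λI), which equals the number of Jordan blocks for λ):
  λ = -4: algebraic multiplicity = 3, geometric multiplicity = 1

Determining the block sizes for each eigenvalue:
  λ = -4: one block (gm = 1), so the single block has size am = 3 → block sizes [3]

Assembling the blocks gives a Jordan form
J =
  [-4,  1,  0]
  [ 0, -4,  1]
  [ 0,  0, -4]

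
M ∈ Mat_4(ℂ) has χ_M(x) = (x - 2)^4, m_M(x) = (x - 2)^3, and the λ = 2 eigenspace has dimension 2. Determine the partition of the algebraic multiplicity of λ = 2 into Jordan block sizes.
Block sizes for λ = 2: [3, 1]

Step 1 — from the characteristic polynomial, algebraic multiplicity of λ = 2 is 4. From dim ker(M − (2)·I) = 2, there are exactly 2 Jordan blocks for λ = 2.
Step 2 — from the minimal polynomial, the factor (x − 2)^3 tells us the largest block for λ = 2 has size 3.
Step 3 — with total size 4, 2 blocks, and largest block 3, the block sizes (in nonincreasing order) are [3, 1].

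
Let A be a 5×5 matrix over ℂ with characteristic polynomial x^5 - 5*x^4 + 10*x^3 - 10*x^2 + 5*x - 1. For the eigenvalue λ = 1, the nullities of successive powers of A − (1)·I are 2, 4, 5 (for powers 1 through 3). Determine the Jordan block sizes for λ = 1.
Block sizes for λ = 1: [3, 2]

From the dimensions of kernels of powers, the number of Jordan blocks of size at least j is d_j − d_{j−1} where d_j = dim ker(N^j) (with d_0 = 0). Computing the differences gives [2, 2, 1].
The number of blocks of size exactly k is (#blocks of size ≥ k) − (#blocks of size ≥ k + 1), so the partition is: 1 block(s) of size 2, 1 block(s) of size 3.
In nonincreasing order the block sizes are [3, 2].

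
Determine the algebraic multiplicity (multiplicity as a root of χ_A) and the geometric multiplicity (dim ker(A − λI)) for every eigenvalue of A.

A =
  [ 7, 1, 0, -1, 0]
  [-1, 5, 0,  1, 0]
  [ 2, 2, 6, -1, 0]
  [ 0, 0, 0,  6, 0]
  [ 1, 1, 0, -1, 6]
λ = 6: alg = 5, geom = 3

Step 1 — factor the characteristic polynomial to read off the algebraic multiplicities:
  χ_A(x) = (x - 6)^5

Step 2 — compute geometric multiplicities via the rank-nullity identity g(λ) = n − rank(A − λI):
  rank(A − (6)·I) = 2, so dim ker(A − (6)·I) = n − 2 = 3

Summary:
  λ = 6: algebraic multiplicity = 5, geometric multiplicity = 3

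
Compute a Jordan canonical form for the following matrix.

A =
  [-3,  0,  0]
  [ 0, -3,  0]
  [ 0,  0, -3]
J_1(-3) ⊕ J_1(-3) ⊕ J_1(-3)

The characteristic polynomial is
  det(x·I − A) = x^3 + 9*x^2 + 27*x + 27 = (x + 3)^3

Eigenvalues and multiplicities (the geometric multiplicity of λ is n − rank(A − λI), which equals the number of Jordan blocks for λ):
  λ = -3: algebraic multiplicity = 3, geometric multiplicity = 3

Determining the block sizes for each eigenvalue:
  λ = -3: gm = am = 3, so every block has size 1 → block sizes [1, 1, 1]

Assembling the blocks gives a Jordan form
J =
  [-3,  0,  0]
  [ 0, -3,  0]
  [ 0,  0, -3]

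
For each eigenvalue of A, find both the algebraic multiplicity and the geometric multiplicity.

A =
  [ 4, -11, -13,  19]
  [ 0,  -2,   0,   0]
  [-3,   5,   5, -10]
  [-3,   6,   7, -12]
λ = -2: alg = 3, geom = 1; λ = 1: alg = 1, geom = 1

Step 1 — factor the characteristic polynomial to read off the algebraic multiplicities:
  χ_A(x) = (x - 1)*(x + 2)^3

Step 2 — compute geometric multiplicities via the rank-nullity identity g(λ) = n − rank(A − λI):
  rank(A − (-2)·I) = 3, so dim ker(A − (-2)·I) = n − 3 = 1
  rank(A − (1)·I) = 3, so dim ker(A − (1)·I) = n − 3 = 1

Summary:
  λ = -2: algebraic multiplicity = 3, geometric multiplicity = 1
  λ = 1: algebraic multiplicity = 1, geometric multiplicity = 1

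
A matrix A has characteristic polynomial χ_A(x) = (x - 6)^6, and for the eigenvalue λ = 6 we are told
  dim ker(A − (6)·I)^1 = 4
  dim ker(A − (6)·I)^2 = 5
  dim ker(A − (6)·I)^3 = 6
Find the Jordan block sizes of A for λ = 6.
Block sizes for λ = 6: [3, 1, 1, 1]

From the dimensions of kernels of powers, the number of Jordan blocks of size at least j is d_j − d_{j−1} where d_j = dim ker(N^j) (with d_0 = 0). Computing the differences gives [4, 1, 1].
The number of blocks of size exactly k is (#blocks of size ≥ k) − (#blocks of size ≥ k + 1), so the partition is: 3 block(s) of size 1, 1 block(s) of size 3.
In nonincreasing order the block sizes are [3, 1, 1, 1].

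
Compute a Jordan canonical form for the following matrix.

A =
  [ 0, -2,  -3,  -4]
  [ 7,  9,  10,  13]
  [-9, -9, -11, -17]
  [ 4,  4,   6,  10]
J_3(2) ⊕ J_1(2)

The characteristic polynomial is
  det(x·I − A) = x^4 - 8*x^3 + 24*x^2 - 32*x + 16 = (x - 2)^4

Eigenvalues and multiplicities (the geometric multiplicity of λ is n − rank(A − λI), which equals the number of Jordan blocks for λ):
  λ = 2: algebraic multiplicity = 4, geometric multiplicity = 2

Determining the block sizes for each eigenvalue:
  λ = 2: with am = 4 and gm = 2, the partition is not yet determined (e.g. several partitions of 4 into 2 parts exist). Let N = A − (2)·I. Computing rank(N^1) = 2, rank(N^2) = 1, rank(N^3) = 0; the number of blocks of size ≥ j is rank(N^{j−1}) − rank(N^j), giving [2, 1, 1]. So we have 1 block(s) of size 3, 1 block(s) of size 1 → block sizes [3, 1]

Assembling the blocks gives a Jordan form
J =
  [2, 1, 0, 0]
  [0, 2, 1, 0]
  [0, 0, 2, 0]
  [0, 0, 0, 2]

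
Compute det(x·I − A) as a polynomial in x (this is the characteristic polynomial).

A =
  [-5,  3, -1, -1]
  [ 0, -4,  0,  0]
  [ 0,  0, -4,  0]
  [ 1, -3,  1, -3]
x^4 + 16*x^3 + 96*x^2 + 256*x + 256

Expanding det(x·I − A) (e.g. by cofactor expansion or by noting that A is similar to its Jordan form J, which has the same characteristic polynomial as A) gives
  χ_A(x) = x^4 + 16*x^3 + 96*x^2 + 256*x + 256
which factors as (x + 4)^4. The eigenvalues (with algebraic multiplicities) are λ = -4 with multiplicity 4.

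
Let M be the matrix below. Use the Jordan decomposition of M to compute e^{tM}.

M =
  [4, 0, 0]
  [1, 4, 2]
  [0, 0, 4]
e^{tM} =
  [exp(4*t), 0, 0]
  [t*exp(4*t), exp(4*t), 2*t*exp(4*t)]
  [0, 0, exp(4*t)]

Strategy: write M = P · J · P⁻¹ where J is a Jordan canonical form, so e^{tM} = P · e^{tJ} · P⁻¹, and e^{tJ} can be computed block-by-block.

M has Jordan form
J =
  [4, 1, 0]
  [0, 4, 0]
  [0, 0, 4]
(up to reordering of blocks).

Per-block formulas:
  For a 2×2 Jordan block J_2(4): exp(t · J_2(4)) = e^(4t)·(I + t·N), where N is the 2×2 nilpotent shift.
  For a 1×1 block at λ = 4: exp(t · [4]) = [e^(4t)].

After assembling e^{tJ} and conjugating by P, we get:

e^{tM} =
  [exp(4*t), 0, 0]
  [t*exp(4*t), exp(4*t), 2*t*exp(4*t)]
  [0, 0, exp(4*t)]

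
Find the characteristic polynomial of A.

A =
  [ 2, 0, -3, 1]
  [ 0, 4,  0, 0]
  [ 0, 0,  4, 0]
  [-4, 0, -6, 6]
x^4 - 16*x^3 + 96*x^2 - 256*x + 256

Expanding det(x·I − A) (e.g. by cofactor expansion or by noting that A is similar to its Jordan form J, which has the same characteristic polynomial as A) gives
  χ_A(x) = x^4 - 16*x^3 + 96*x^2 - 256*x + 256
which factors as (x - 4)^4. The eigenvalues (with algebraic multiplicities) are λ = 4 with multiplicity 4.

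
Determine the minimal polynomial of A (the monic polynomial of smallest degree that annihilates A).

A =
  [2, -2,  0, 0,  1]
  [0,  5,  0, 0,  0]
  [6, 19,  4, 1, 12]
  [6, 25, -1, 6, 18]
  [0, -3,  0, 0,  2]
x^4 - 14*x^3 + 69*x^2 - 140*x + 100

The characteristic polynomial is χ_A(x) = (x - 5)^3*(x - 2)^2, so the eigenvalues are known. The minimal polynomial is
  m_A(x) = Π_λ (x − λ)^{k_λ}
where k_λ is the size of the *largest* Jordan block for λ (equivalently, the smallest k with (A − λI)^k v = 0 for every generalised eigenvector v of λ).

  λ = 2: largest Jordan block has size 2, contributing (x − 2)^2
  λ = 5: largest Jordan block has size 2, contributing (x − 5)^2

So m_A(x) = (x - 5)^2*(x - 2)^2 = x^4 - 14*x^3 + 69*x^2 - 140*x + 100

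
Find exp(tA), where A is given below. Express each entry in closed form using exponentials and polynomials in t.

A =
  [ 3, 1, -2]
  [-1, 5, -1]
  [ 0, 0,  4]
e^{tA} =
  [-t*exp(4*t) + exp(4*t), t*exp(4*t), t^2*exp(4*t)/2 - 2*t*exp(4*t)]
  [-t*exp(4*t), t*exp(4*t) + exp(4*t), t^2*exp(4*t)/2 - t*exp(4*t)]
  [0, 0, exp(4*t)]

Strategy: write A = P · J · P⁻¹ where J is a Jordan canonical form, so e^{tA} = P · e^{tJ} · P⁻¹, and e^{tJ} can be computed block-by-block.

A has Jordan form
J =
  [4, 1, 0]
  [0, 4, 1]
  [0, 0, 4]
(up to reordering of blocks).

Per-block formulas:
  For a 3×3 Jordan block J_3(4): exp(t · J_3(4)) = e^(4t)·(I + t·N + (t^2/2)·N^2), where N is the 3×3 nilpotent shift.

After assembling e^{tJ} and conjugating by P, we get:

e^{tA} =
  [-t*exp(4*t) + exp(4*t), t*exp(4*t), t^2*exp(4*t)/2 - 2*t*exp(4*t)]
  [-t*exp(4*t), t*exp(4*t) + exp(4*t), t^2*exp(4*t)/2 - t*exp(4*t)]
  [0, 0, exp(4*t)]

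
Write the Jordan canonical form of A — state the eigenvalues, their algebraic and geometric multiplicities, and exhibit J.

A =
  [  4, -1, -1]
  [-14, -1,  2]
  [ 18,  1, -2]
J_1(-3) ⊕ J_2(2)

The characteristic polynomial is
  det(x·I − A) = x^3 - x^2 - 8*x + 12 = (x - 2)^2*(x + 3)

Eigenvalues and multiplicities (the geometric multiplicity of λ is n − rank(A − λI), which equals the number of Jordan blocks for λ):
  λ = -3: algebraic multiplicity = 1, geometric multiplicity = 1
  λ = 2: algebraic multiplicity = 2, geometric multiplicity = 1

Determining the block sizes for each eigenvalue:
  λ = -3: one block (gm = 1), so the single block has size am = 1 → block sizes [1]
  λ = 2: one block (gm = 1), so the single block has size am = 2 → block sizes [2]

Assembling the blocks gives a Jordan form
J =
  [-3, 0, 0]
  [ 0, 2, 1]
  [ 0, 0, 2]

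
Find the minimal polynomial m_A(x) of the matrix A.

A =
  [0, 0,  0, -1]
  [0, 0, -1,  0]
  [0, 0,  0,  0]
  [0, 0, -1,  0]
x^3

The characteristic polynomial is χ_A(x) = x^4, so the eigenvalues are known. The minimal polynomial is
  m_A(x) = Π_λ (x − λ)^{k_λ}
where k_λ is the size of the *largest* Jordan block for λ (equivalently, the smallest k with (A − λI)^k v = 0 for every generalised eigenvector v of λ).

  λ = 0: largest Jordan block has size 3, contributing (x − 0)^3

So m_A(x) = x^3 = x^3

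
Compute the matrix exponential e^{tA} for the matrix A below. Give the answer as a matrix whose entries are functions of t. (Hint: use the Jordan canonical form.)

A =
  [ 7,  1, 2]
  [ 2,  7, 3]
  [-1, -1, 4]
e^{tA} =
  [t^2*exp(6*t)/2 + t*exp(6*t) + exp(6*t), t*exp(6*t), t^2*exp(6*t)/2 + 2*t*exp(6*t)]
  [t^2*exp(6*t)/2 + 2*t*exp(6*t), t*exp(6*t) + exp(6*t), t^2*exp(6*t)/2 + 3*t*exp(6*t)]
  [-t^2*exp(6*t)/2 - t*exp(6*t), -t*exp(6*t), -t^2*exp(6*t)/2 - 2*t*exp(6*t) + exp(6*t)]

Strategy: write A = P · J · P⁻¹ where J is a Jordan canonical form, so e^{tA} = P · e^{tJ} · P⁻¹, and e^{tJ} can be computed block-by-block.

A has Jordan form
J =
  [6, 1, 0]
  [0, 6, 1]
  [0, 0, 6]
(up to reordering of blocks).

Per-block formulas:
  For a 3×3 Jordan block J_3(6): exp(t · J_3(6)) = e^(6t)·(I + t·N + (t^2/2)·N^2), where N is the 3×3 nilpotent shift.

After assembling e^{tJ} and conjugating by P, we get:

e^{tA} =
  [t^2*exp(6*t)/2 + t*exp(6*t) + exp(6*t), t*exp(6*t), t^2*exp(6*t)/2 + 2*t*exp(6*t)]
  [t^2*exp(6*t)/2 + 2*t*exp(6*t), t*exp(6*t) + exp(6*t), t^2*exp(6*t)/2 + 3*t*exp(6*t)]
  [-t^2*exp(6*t)/2 - t*exp(6*t), -t*exp(6*t), -t^2*exp(6*t)/2 - 2*t*exp(6*t) + exp(6*t)]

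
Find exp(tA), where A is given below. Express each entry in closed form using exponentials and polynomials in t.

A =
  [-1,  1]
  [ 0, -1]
e^{tA} =
  [exp(-t), t*exp(-t)]
  [0, exp(-t)]

Strategy: write A = P · J · P⁻¹ where J is a Jordan canonical form, so e^{tA} = P · e^{tJ} · P⁻¹, and e^{tJ} can be computed block-by-block.

A has Jordan form
J =
  [-1,  1]
  [ 0, -1]
(up to reordering of blocks).

Per-block formulas:
  For a 2×2 Jordan block J_2(-1): exp(t · J_2(-1)) = e^(-1t)·(I + t·N), where N is the 2×2 nilpotent shift.

After assembling e^{tJ} and conjugating by P, we get:

e^{tA} =
  [exp(-t), t*exp(-t)]
  [0, exp(-t)]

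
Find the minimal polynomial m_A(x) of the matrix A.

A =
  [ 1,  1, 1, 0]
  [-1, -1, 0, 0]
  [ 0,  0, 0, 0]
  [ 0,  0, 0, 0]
x^3

The characteristic polynomial is χ_A(x) = x^4, so the eigenvalues are known. The minimal polynomial is
  m_A(x) = Π_λ (x − λ)^{k_λ}
where k_λ is the size of the *largest* Jordan block for λ (equivalently, the smallest k with (A − λI)^k v = 0 for every generalised eigenvector v of λ).

  λ = 0: largest Jordan block has size 3, contributing (x − 0)^3

So m_A(x) = x^3 = x^3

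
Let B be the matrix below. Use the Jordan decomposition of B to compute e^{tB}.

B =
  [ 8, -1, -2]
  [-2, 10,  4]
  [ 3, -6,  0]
e^{tB} =
  [2*t*exp(6*t) + exp(6*t), 3*t^2*exp(6*t) - t*exp(6*t), 2*t^2*exp(6*t) - 2*t*exp(6*t)]
  [-2*t*exp(6*t), -3*t^2*exp(6*t) + 4*t*exp(6*t) + exp(6*t), -2*t^2*exp(6*t) + 4*t*exp(6*t)]
  [3*t*exp(6*t), 9*t^2*exp(6*t)/2 - 6*t*exp(6*t), 3*t^2*exp(6*t) - 6*t*exp(6*t) + exp(6*t)]

Strategy: write B = P · J · P⁻¹ where J is a Jordan canonical form, so e^{tB} = P · e^{tJ} · P⁻¹, and e^{tJ} can be computed block-by-block.

B has Jordan form
J =
  [6, 1, 0]
  [0, 6, 1]
  [0, 0, 6]
(up to reordering of blocks).

Per-block formulas:
  For a 3×3 Jordan block J_3(6): exp(t · J_3(6)) = e^(6t)·(I + t·N + (t^2/2)·N^2), where N is the 3×3 nilpotent shift.

After assembling e^{tJ} and conjugating by P, we get:

e^{tB} =
  [2*t*exp(6*t) + exp(6*t), 3*t^2*exp(6*t) - t*exp(6*t), 2*t^2*exp(6*t) - 2*t*exp(6*t)]
  [-2*t*exp(6*t), -3*t^2*exp(6*t) + 4*t*exp(6*t) + exp(6*t), -2*t^2*exp(6*t) + 4*t*exp(6*t)]
  [3*t*exp(6*t), 9*t^2*exp(6*t)/2 - 6*t*exp(6*t), 3*t^2*exp(6*t) - 6*t*exp(6*t) + exp(6*t)]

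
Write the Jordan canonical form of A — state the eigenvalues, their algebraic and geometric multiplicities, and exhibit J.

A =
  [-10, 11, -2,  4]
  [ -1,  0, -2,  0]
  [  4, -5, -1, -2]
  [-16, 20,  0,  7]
J_3(-1) ⊕ J_1(-1)

The characteristic polynomial is
  det(x·I − A) = x^4 + 4*x^3 + 6*x^2 + 4*x + 1 = (x + 1)^4

Eigenvalues and multiplicities (the geometric multiplicity of λ is n − rank(A − λI), which equals the number of Jordan blocks for λ):
  λ = -1: algebraic multiplicity = 4, geometric multiplicity = 2

Determining the block sizes for each eigenvalue:
  λ = -1: with am = 4 and gm = 2, the partition is not yet determined (e.g. several partitions of 4 into 2 parts exist). Let N = A − (-1)·I. Computing rank(N^1) = 2, rank(N^2) = 1, rank(N^3) = 0; the number of blocks of size ≥ j is rank(N^{j−1}) − rank(N^j), giving [2, 1, 1]. So we have 1 block(s) of size 3, 1 block(s) of size 1 → block sizes [3, 1]

Assembling the blocks gives a Jordan form
J =
  [-1,  1,  0,  0]
  [ 0, -1,  1,  0]
  [ 0,  0, -1,  0]
  [ 0,  0,  0, -1]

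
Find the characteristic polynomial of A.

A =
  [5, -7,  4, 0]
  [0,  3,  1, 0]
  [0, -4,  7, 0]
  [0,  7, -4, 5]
x^4 - 20*x^3 + 150*x^2 - 500*x + 625

Expanding det(x·I − A) (e.g. by cofactor expansion or by noting that A is similar to its Jordan form J, which has the same characteristic polynomial as A) gives
  χ_A(x) = x^4 - 20*x^3 + 150*x^2 - 500*x + 625
which factors as (x - 5)^4. The eigenvalues (with algebraic multiplicities) are λ = 5 with multiplicity 4.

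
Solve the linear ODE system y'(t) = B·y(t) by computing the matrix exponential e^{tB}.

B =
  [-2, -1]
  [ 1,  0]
e^{tB} =
  [-t*exp(-t) + exp(-t), -t*exp(-t)]
  [t*exp(-t), t*exp(-t) + exp(-t)]

Strategy: write B = P · J · P⁻¹ where J is a Jordan canonical form, so e^{tB} = P · e^{tJ} · P⁻¹, and e^{tJ} can be computed block-by-block.

B has Jordan form
J =
  [-1,  1]
  [ 0, -1]
(up to reordering of blocks).

Per-block formulas:
  For a 2×2 Jordan block J_2(-1): exp(t · J_2(-1)) = e^(-1t)·(I + t·N), where N is the 2×2 nilpotent shift.

After assembling e^{tJ} and conjugating by P, we get:

e^{tB} =
  [-t*exp(-t) + exp(-t), -t*exp(-t)]
  [t*exp(-t), t*exp(-t) + exp(-t)]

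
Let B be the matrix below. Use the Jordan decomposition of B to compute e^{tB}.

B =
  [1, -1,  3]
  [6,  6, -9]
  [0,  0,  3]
e^{tB} =
  [-2*exp(4*t) + 3*exp(3*t), -exp(4*t) + exp(3*t), 3*exp(4*t) - 3*exp(3*t)]
  [6*exp(4*t) - 6*exp(3*t), 3*exp(4*t) - 2*exp(3*t), -9*exp(4*t) + 9*exp(3*t)]
  [0, 0, exp(3*t)]

Strategy: write B = P · J · P⁻¹ where J is a Jordan canonical form, so e^{tB} = P · e^{tJ} · P⁻¹, and e^{tJ} can be computed block-by-block.

B has Jordan form
J =
  [3, 0, 0]
  [0, 3, 0]
  [0, 0, 4]
(up to reordering of blocks).

Per-block formulas:
  For a 1×1 block at λ = 4: exp(t · [4]) = [e^(4t)].
  For a 1×1 block at λ = 3: exp(t · [3]) = [e^(3t)].

After assembling e^{tJ} and conjugating by P, we get:

e^{tB} =
  [-2*exp(4*t) + 3*exp(3*t), -exp(4*t) + exp(3*t), 3*exp(4*t) - 3*exp(3*t)]
  [6*exp(4*t) - 6*exp(3*t), 3*exp(4*t) - 2*exp(3*t), -9*exp(4*t) + 9*exp(3*t)]
  [0, 0, exp(3*t)]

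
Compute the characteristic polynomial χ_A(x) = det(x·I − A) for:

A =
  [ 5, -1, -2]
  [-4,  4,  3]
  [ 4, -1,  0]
x^3 - 9*x^2 + 27*x - 27

Expanding det(x·I − A) (e.g. by cofactor expansion or by noting that A is similar to its Jordan form J, which has the same characteristic polynomial as A) gives
  χ_A(x) = x^3 - 9*x^2 + 27*x - 27
which factors as (x - 3)^3. The eigenvalues (with algebraic multiplicities) are λ = 3 with multiplicity 3.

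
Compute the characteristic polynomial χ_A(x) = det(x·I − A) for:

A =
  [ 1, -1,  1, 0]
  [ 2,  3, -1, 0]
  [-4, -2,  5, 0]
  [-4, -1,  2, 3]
x^4 - 12*x^3 + 54*x^2 - 108*x + 81

Expanding det(x·I − A) (e.g. by cofactor expansion or by noting that A is similar to its Jordan form J, which has the same characteristic polynomial as A) gives
  χ_A(x) = x^4 - 12*x^3 + 54*x^2 - 108*x + 81
which factors as (x - 3)^4. The eigenvalues (with algebraic multiplicities) are λ = 3 with multiplicity 4.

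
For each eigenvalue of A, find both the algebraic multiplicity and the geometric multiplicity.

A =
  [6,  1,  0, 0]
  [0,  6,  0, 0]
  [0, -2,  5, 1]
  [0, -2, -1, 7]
λ = 6: alg = 4, geom = 2

Step 1 — factor the characteristic polynomial to read off the algebraic multiplicities:
  χ_A(x) = (x - 6)^4

Step 2 — compute geometric multiplicities via the rank-nullity identity g(λ) = n − rank(A − λI):
  rank(A − (6)·I) = 2, so dim ker(A − (6)·I) = n − 2 = 2

Summary:
  λ = 6: algebraic multiplicity = 4, geometric multiplicity = 2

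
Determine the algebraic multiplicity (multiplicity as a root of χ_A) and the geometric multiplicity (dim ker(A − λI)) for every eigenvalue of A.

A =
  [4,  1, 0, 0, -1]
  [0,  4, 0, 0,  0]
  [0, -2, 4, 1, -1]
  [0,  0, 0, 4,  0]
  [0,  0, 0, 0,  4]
λ = 4: alg = 5, geom = 3

Step 1 — factor the characteristic polynomial to read off the algebraic multiplicities:
  χ_A(x) = (x - 4)^5

Step 2 — compute geometric multiplicities via the rank-nullity identity g(λ) = n − rank(A − λI):
  rank(A − (4)·I) = 2, so dim ker(A − (4)·I) = n − 2 = 3

Summary:
  λ = 4: algebraic multiplicity = 5, geometric multiplicity = 3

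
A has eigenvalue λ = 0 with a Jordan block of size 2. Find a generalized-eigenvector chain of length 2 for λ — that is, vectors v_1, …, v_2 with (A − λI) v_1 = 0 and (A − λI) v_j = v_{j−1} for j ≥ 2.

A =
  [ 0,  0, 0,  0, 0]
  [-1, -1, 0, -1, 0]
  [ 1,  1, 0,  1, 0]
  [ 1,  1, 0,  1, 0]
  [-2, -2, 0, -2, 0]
A Jordan chain for λ = 0 of length 2:
v_1 = (0, -1, 1, 1, -2)ᵀ
v_2 = (1, 0, 0, 0, 0)ᵀ

Let N = A − (0)·I. We want v_2 with N^2 v_2 = 0 but N^1 v_2 ≠ 0; then v_{j-1} := N · v_j for j = 2, …, 2.

Pick v_2 = (1, 0, 0, 0, 0)ᵀ.
Then v_1 = N · v_2 = (0, -1, 1, 1, -2)ᵀ.

Sanity check: (A − (0)·I) v_1 = (0, 0, 0, 0, 0)ᵀ = 0. ✓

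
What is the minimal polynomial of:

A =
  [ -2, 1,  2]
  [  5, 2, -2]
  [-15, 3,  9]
x^2 - 6*x + 9

The characteristic polynomial is χ_A(x) = (x - 3)^3, so the eigenvalues are known. The minimal polynomial is
  m_A(x) = Π_λ (x − λ)^{k_λ}
where k_λ is the size of the *largest* Jordan block for λ (equivalently, the smallest k with (A − λI)^k v = 0 for every generalised eigenvector v of λ).

  λ = 3: largest Jordan block has size 2, contributing (x − 3)^2

So m_A(x) = (x - 3)^2 = x^2 - 6*x + 9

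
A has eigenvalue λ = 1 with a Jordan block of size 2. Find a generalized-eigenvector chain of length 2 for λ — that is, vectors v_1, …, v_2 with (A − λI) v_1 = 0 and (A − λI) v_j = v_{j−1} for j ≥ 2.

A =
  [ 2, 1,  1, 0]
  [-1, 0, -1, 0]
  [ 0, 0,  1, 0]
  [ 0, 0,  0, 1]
A Jordan chain for λ = 1 of length 2:
v_1 = (1, -1, 0, 0)ᵀ
v_2 = (1, 0, 0, 0)ᵀ

Let N = A − (1)·I. We want v_2 with N^2 v_2 = 0 but N^1 v_2 ≠ 0; then v_{j-1} := N · v_j for j = 2, …, 2.

Pick v_2 = (1, 0, 0, 0)ᵀ.
Then v_1 = N · v_2 = (1, -1, 0, 0)ᵀ.

Sanity check: (A − (1)·I) v_1 = (0, 0, 0, 0)ᵀ = 0. ✓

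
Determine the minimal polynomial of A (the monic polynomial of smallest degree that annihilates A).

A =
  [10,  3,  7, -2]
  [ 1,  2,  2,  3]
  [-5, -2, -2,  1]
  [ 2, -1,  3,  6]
x^2 - 8*x + 16

The characteristic polynomial is χ_A(x) = (x - 4)^4, so the eigenvalues are known. The minimal polynomial is
  m_A(x) = Π_λ (x − λ)^{k_λ}
where k_λ is the size of the *largest* Jordan block for λ (equivalently, the smallest k with (A − λI)^k v = 0 for every generalised eigenvector v of λ).

  λ = 4: largest Jordan block has size 2, contributing (x − 4)^2

So m_A(x) = (x - 4)^2 = x^2 - 8*x + 16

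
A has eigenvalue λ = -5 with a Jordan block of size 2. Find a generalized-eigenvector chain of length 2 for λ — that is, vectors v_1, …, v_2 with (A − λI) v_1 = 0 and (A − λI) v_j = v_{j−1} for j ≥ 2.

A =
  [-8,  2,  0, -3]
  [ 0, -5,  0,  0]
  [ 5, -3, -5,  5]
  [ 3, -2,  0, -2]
A Jordan chain for λ = -5 of length 2:
v_1 = (-3, 0, 5, 3)ᵀ
v_2 = (1, 0, 0, 0)ᵀ

Let N = A − (-5)·I. We want v_2 with N^2 v_2 = 0 but N^1 v_2 ≠ 0; then v_{j-1} := N · v_j for j = 2, …, 2.

Pick v_2 = (1, 0, 0, 0)ᵀ.
Then v_1 = N · v_2 = (-3, 0, 5, 3)ᵀ.

Sanity check: (A − (-5)·I) v_1 = (0, 0, 0, 0)ᵀ = 0. ✓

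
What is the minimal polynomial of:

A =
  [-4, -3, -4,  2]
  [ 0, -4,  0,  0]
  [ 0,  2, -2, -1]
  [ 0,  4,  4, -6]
x^2 + 8*x + 16

The characteristic polynomial is χ_A(x) = (x + 4)^4, so the eigenvalues are known. The minimal polynomial is
  m_A(x) = Π_λ (x − λ)^{k_λ}
where k_λ is the size of the *largest* Jordan block for λ (equivalently, the smallest k with (A − λI)^k v = 0 for every generalised eigenvector v of λ).

  λ = -4: largest Jordan block has size 2, contributing (x + 4)^2

So m_A(x) = (x + 4)^2 = x^2 + 8*x + 16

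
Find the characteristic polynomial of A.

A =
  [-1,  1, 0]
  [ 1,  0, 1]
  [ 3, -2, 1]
x^3

Expanding det(x·I − A) (e.g. by cofactor expansion or by noting that A is similar to its Jordan form J, which has the same characteristic polynomial as A) gives
  χ_A(x) = x^3
which factors as x^3. The eigenvalues (with algebraic multiplicities) are λ = 0 with multiplicity 3.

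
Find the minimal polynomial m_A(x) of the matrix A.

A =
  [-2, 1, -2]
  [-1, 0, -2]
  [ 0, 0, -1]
x^2 + 2*x + 1

The characteristic polynomial is χ_A(x) = (x + 1)^3, so the eigenvalues are known. The minimal polynomial is
  m_A(x) = Π_λ (x − λ)^{k_λ}
where k_λ is the size of the *largest* Jordan block for λ (equivalently, the smallest k with (A − λI)^k v = 0 for every generalised eigenvector v of λ).

  λ = -1: largest Jordan block has size 2, contributing (x + 1)^2

So m_A(x) = (x + 1)^2 = x^2 + 2*x + 1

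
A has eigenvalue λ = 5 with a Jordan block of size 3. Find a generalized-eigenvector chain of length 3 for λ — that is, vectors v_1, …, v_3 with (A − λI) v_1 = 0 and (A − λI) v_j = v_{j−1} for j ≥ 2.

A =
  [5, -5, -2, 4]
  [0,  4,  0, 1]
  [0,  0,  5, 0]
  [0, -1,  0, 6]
A Jordan chain for λ = 5 of length 3:
v_1 = (1, 0, 0, 0)ᵀ
v_2 = (-5, -1, 0, -1)ᵀ
v_3 = (0, 1, 0, 0)ᵀ

Let N = A − (5)·I. We want v_3 with N^3 v_3 = 0 but N^2 v_3 ≠ 0; then v_{j-1} := N · v_j for j = 3, …, 2.

Pick v_3 = (0, 1, 0, 0)ᵀ.
Then v_2 = N · v_3 = (-5, -1, 0, -1)ᵀ.
Then v_1 = N · v_2 = (1, 0, 0, 0)ᵀ.

Sanity check: (A − (5)·I) v_1 = (0, 0, 0, 0)ᵀ = 0. ✓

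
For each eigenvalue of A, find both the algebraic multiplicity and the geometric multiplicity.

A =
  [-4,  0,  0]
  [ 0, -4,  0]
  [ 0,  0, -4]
λ = -4: alg = 3, geom = 3

Step 1 — factor the characteristic polynomial to read off the algebraic multiplicities:
  χ_A(x) = (x + 4)^3

Step 2 — compute geometric multiplicities via the rank-nullity identity g(λ) = n − rank(A − λI):
  rank(A − (-4)·I) = 0, so dim ker(A − (-4)·I) = n − 0 = 3

Summary:
  λ = -4: algebraic multiplicity = 3, geometric multiplicity = 3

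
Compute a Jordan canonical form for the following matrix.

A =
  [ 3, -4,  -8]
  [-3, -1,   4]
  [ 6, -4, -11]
J_2(-3) ⊕ J_1(-3)

The characteristic polynomial is
  det(x·I − A) = x^3 + 9*x^2 + 27*x + 27 = (x + 3)^3

Eigenvalues and multiplicities (the geometric multiplicity of λ is n − rank(A − λI), which equals the number of Jordan blocks for λ):
  λ = -3: algebraic multiplicity = 3, geometric multiplicity = 2

Determining the block sizes for each eigenvalue:
  λ = -3: 2 blocks summing to 3 forces exactly one block of size 2 and the rest size 1 → block sizes [2, 1]

Assembling the blocks gives a Jordan form
J =
  [-3,  1,  0]
  [ 0, -3,  0]
  [ 0,  0, -3]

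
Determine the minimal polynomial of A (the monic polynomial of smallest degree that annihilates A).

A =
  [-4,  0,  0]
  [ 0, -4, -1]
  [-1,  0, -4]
x^3 + 12*x^2 + 48*x + 64

The characteristic polynomial is χ_A(x) = (x + 4)^3, so the eigenvalues are known. The minimal polynomial is
  m_A(x) = Π_λ (x − λ)^{k_λ}
where k_λ is the size of the *largest* Jordan block for λ (equivalently, the smallest k with (A − λI)^k v = 0 for every generalised eigenvector v of λ).

  λ = -4: largest Jordan block has size 3, contributing (x + 4)^3

So m_A(x) = (x + 4)^3 = x^3 + 12*x^2 + 48*x + 64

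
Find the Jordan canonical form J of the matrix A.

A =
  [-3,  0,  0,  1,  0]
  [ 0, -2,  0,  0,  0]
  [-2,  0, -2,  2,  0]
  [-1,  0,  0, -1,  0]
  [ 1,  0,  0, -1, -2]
J_2(-2) ⊕ J_1(-2) ⊕ J_1(-2) ⊕ J_1(-2)

The characteristic polynomial is
  det(x·I − A) = x^5 + 10*x^4 + 40*x^3 + 80*x^2 + 80*x + 32 = (x + 2)^5

Eigenvalues and multiplicities (the geometric multiplicity of λ is n − rank(A − λI), which equals the number of Jordan blocks for λ):
  λ = -2: algebraic multiplicity = 5, geometric multiplicity = 4

Determining the block sizes for each eigenvalue:
  λ = -2: 4 blocks summing to 5 forces exactly one block of size 2 and the rest size 1 → block sizes [2, 1, 1, 1]

Assembling the blocks gives a Jordan form
J =
  [-2,  1,  0,  0,  0]
  [ 0, -2,  0,  0,  0]
  [ 0,  0, -2,  0,  0]
  [ 0,  0,  0, -2,  0]
  [ 0,  0,  0,  0, -2]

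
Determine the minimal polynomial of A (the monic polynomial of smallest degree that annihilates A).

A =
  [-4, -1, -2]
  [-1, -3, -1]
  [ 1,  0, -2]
x^3 + 9*x^2 + 27*x + 27

The characteristic polynomial is χ_A(x) = (x + 3)^3, so the eigenvalues are known. The minimal polynomial is
  m_A(x) = Π_λ (x − λ)^{k_λ}
where k_λ is the size of the *largest* Jordan block for λ (equivalently, the smallest k with (A − λI)^k v = 0 for every generalised eigenvector v of λ).

  λ = -3: largest Jordan block has size 3, contributing (x + 3)^3

So m_A(x) = (x + 3)^3 = x^3 + 9*x^2 + 27*x + 27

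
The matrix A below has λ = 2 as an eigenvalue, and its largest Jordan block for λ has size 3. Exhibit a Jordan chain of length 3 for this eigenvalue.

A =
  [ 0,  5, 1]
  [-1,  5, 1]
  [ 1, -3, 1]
A Jordan chain for λ = 2 of length 3:
v_1 = (2, 1, -1)ᵀ
v_2 = (5, 3, -3)ᵀ
v_3 = (0, 1, 0)ᵀ

Let N = A − (2)·I. We want v_3 with N^3 v_3 = 0 but N^2 v_3 ≠ 0; then v_{j-1} := N · v_j for j = 3, …, 2.

Pick v_3 = (0, 1, 0)ᵀ.
Then v_2 = N · v_3 = (5, 3, -3)ᵀ.
Then v_1 = N · v_2 = (2, 1, -1)ᵀ.

Sanity check: (A − (2)·I) v_1 = (0, 0, 0)ᵀ = 0. ✓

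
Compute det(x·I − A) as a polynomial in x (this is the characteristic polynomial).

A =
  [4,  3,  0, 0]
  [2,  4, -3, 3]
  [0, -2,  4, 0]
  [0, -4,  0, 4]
x^4 - 16*x^3 + 96*x^2 - 256*x + 256

Expanding det(x·I − A) (e.g. by cofactor expansion or by noting that A is similar to its Jordan form J, which has the same characteristic polynomial as A) gives
  χ_A(x) = x^4 - 16*x^3 + 96*x^2 - 256*x + 256
which factors as (x - 4)^4. The eigenvalues (with algebraic multiplicities) are λ = 4 with multiplicity 4.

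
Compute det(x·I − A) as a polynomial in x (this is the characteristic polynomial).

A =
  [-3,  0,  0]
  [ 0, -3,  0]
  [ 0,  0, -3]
x^3 + 9*x^2 + 27*x + 27

Expanding det(x·I − A) (e.g. by cofactor expansion or by noting that A is similar to its Jordan form J, which has the same characteristic polynomial as A) gives
  χ_A(x) = x^3 + 9*x^2 + 27*x + 27
which factors as (x + 3)^3. The eigenvalues (with algebraic multiplicities) are λ = -3 with multiplicity 3.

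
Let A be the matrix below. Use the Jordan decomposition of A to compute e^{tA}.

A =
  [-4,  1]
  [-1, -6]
e^{tA} =
  [t*exp(-5*t) + exp(-5*t), t*exp(-5*t)]
  [-t*exp(-5*t), -t*exp(-5*t) + exp(-5*t)]

Strategy: write A = P · J · P⁻¹ where J is a Jordan canonical form, so e^{tA} = P · e^{tJ} · P⁻¹, and e^{tJ} can be computed block-by-block.

A has Jordan form
J =
  [-5,  1]
  [ 0, -5]
(up to reordering of blocks).

Per-block formulas:
  For a 2×2 Jordan block J_2(-5): exp(t · J_2(-5)) = e^(-5t)·(I + t·N), where N is the 2×2 nilpotent shift.

After assembling e^{tJ} and conjugating by P, we get:

e^{tA} =
  [t*exp(-5*t) + exp(-5*t), t*exp(-5*t)]
  [-t*exp(-5*t), -t*exp(-5*t) + exp(-5*t)]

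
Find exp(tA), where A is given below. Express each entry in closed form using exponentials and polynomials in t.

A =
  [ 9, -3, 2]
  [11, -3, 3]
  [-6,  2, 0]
e^{tA} =
  [2*t^2*exp(2*t) + 7*t*exp(2*t) + exp(2*t), -t^2*exp(2*t) - 3*t*exp(2*t), t^2*exp(2*t)/2 + 2*t*exp(2*t)]
  [2*t^2*exp(2*t) + 11*t*exp(2*t), -t^2*exp(2*t) - 5*t*exp(2*t) + exp(2*t), t^2*exp(2*t)/2 + 3*t*exp(2*t)]
  [-4*t^2*exp(2*t) - 6*t*exp(2*t), 2*t^2*exp(2*t) + 2*t*exp(2*t), -t^2*exp(2*t) - 2*t*exp(2*t) + exp(2*t)]

Strategy: write A = P · J · P⁻¹ where J is a Jordan canonical form, so e^{tA} = P · e^{tJ} · P⁻¹, and e^{tJ} can be computed block-by-block.

A has Jordan form
J =
  [2, 1, 0]
  [0, 2, 1]
  [0, 0, 2]
(up to reordering of blocks).

Per-block formulas:
  For a 3×3 Jordan block J_3(2): exp(t · J_3(2)) = e^(2t)·(I + t·N + (t^2/2)·N^2), where N is the 3×3 nilpotent shift.

After assembling e^{tJ} and conjugating by P, we get:

e^{tA} =
  [2*t^2*exp(2*t) + 7*t*exp(2*t) + exp(2*t), -t^2*exp(2*t) - 3*t*exp(2*t), t^2*exp(2*t)/2 + 2*t*exp(2*t)]
  [2*t^2*exp(2*t) + 11*t*exp(2*t), -t^2*exp(2*t) - 5*t*exp(2*t) + exp(2*t), t^2*exp(2*t)/2 + 3*t*exp(2*t)]
  [-4*t^2*exp(2*t) - 6*t*exp(2*t), 2*t^2*exp(2*t) + 2*t*exp(2*t), -t^2*exp(2*t) - 2*t*exp(2*t) + exp(2*t)]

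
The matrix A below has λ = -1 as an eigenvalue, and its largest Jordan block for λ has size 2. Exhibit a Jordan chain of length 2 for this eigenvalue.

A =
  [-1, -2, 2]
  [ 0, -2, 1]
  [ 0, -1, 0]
A Jordan chain for λ = -1 of length 2:
v_1 = (-2, -1, -1)ᵀ
v_2 = (0, 1, 0)ᵀ

Let N = A − (-1)·I. We want v_2 with N^2 v_2 = 0 but N^1 v_2 ≠ 0; then v_{j-1} := N · v_j for j = 2, …, 2.

Pick v_2 = (0, 1, 0)ᵀ.
Then v_1 = N · v_2 = (-2, -1, -1)ᵀ.

Sanity check: (A − (-1)·I) v_1 = (0, 0, 0)ᵀ = 0. ✓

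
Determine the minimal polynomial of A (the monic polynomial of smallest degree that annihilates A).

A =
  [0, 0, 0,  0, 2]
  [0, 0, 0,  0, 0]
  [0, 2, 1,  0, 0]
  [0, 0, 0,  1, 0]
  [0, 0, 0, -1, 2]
x^3 - 3*x^2 + 2*x

The characteristic polynomial is χ_A(x) = x^2*(x - 2)*(x - 1)^2, so the eigenvalues are known. The minimal polynomial is
  m_A(x) = Π_λ (x − λ)^{k_λ}
where k_λ is the size of the *largest* Jordan block for λ (equivalently, the smallest k with (A − λI)^k v = 0 for every generalised eigenvector v of λ).

  λ = 0: largest Jordan block has size 1, contributing (x − 0)
  λ = 1: largest Jordan block has size 1, contributing (x − 1)
  λ = 2: largest Jordan block has size 1, contributing (x − 2)

So m_A(x) = x*(x - 2)*(x - 1) = x^3 - 3*x^2 + 2*x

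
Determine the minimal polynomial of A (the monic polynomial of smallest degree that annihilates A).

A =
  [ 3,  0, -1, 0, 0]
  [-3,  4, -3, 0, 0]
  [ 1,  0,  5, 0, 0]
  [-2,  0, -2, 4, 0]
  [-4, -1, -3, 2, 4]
x^2 - 8*x + 16

The characteristic polynomial is χ_A(x) = (x - 4)^5, so the eigenvalues are known. The minimal polynomial is
  m_A(x) = Π_λ (x − λ)^{k_λ}
where k_λ is the size of the *largest* Jordan block for λ (equivalently, the smallest k with (A − λI)^k v = 0 for every generalised eigenvector v of λ).

  λ = 4: largest Jordan block has size 2, contributing (x − 4)^2

So m_A(x) = (x - 4)^2 = x^2 - 8*x + 16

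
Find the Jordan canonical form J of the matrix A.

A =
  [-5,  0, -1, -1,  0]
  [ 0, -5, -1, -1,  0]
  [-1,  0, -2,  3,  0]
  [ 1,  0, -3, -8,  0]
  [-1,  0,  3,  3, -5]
J_3(-5) ⊕ J_1(-5) ⊕ J_1(-5)

The characteristic polynomial is
  det(x·I − A) = x^5 + 25*x^4 + 250*x^3 + 1250*x^2 + 3125*x + 3125 = (x + 5)^5

Eigenvalues and multiplicities (the geometric multiplicity of λ is n − rank(A − λI), which equals the number of Jordan blocks for λ):
  λ = -5: algebraic multiplicity = 5, geometric multiplicity = 3

Determining the block sizes for each eigenvalue:
  λ = -5: with am = 5 and gm = 3, the partition is not yet determined (e.g. several partitions of 5 into 3 parts exist). Let N = A − (-5)·I. Computing rank(N^1) = 2, rank(N^2) = 1, rank(N^3) = 0; the number of blocks of size ≥ j is rank(N^{j−1}) − rank(N^j), giving [3, 1, 1]. So we have 1 block(s) of size 3, 2 block(s) of size 1 → block sizes [3, 1, 1]

Assembling the blocks gives a Jordan form
J =
  [-5,  1,  0,  0,  0]
  [ 0, -5,  1,  0,  0]
  [ 0,  0, -5,  0,  0]
  [ 0,  0,  0, -5,  0]
  [ 0,  0,  0,  0, -5]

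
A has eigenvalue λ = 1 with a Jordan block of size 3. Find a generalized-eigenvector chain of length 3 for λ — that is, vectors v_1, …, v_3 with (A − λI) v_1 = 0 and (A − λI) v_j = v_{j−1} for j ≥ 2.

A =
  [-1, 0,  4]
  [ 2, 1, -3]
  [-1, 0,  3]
A Jordan chain for λ = 1 of length 3:
v_1 = (0, -1, 0)ᵀ
v_2 = (-2, 2, -1)ᵀ
v_3 = (1, 0, 0)ᵀ

Let N = A − (1)·I. We want v_3 with N^3 v_3 = 0 but N^2 v_3 ≠ 0; then v_{j-1} := N · v_j for j = 3, …, 2.

Pick v_3 = (1, 0, 0)ᵀ.
Then v_2 = N · v_3 = (-2, 2, -1)ᵀ.
Then v_1 = N · v_2 = (0, -1, 0)ᵀ.

Sanity check: (A − (1)·I) v_1 = (0, 0, 0)ᵀ = 0. ✓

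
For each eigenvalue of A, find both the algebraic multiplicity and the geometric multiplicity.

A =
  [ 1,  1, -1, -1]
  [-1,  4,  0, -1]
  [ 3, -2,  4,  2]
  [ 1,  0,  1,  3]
λ = 3: alg = 4, geom = 2

Step 1 — factor the characteristic polynomial to read off the algebraic multiplicities:
  χ_A(x) = (x - 3)^4

Step 2 — compute geometric multiplicities via the rank-nullity identity g(λ) = n − rank(A − λI):
  rank(A − (3)·I) = 2, so dim ker(A − (3)·I) = n − 2 = 2

Summary:
  λ = 3: algebraic multiplicity = 4, geometric multiplicity = 2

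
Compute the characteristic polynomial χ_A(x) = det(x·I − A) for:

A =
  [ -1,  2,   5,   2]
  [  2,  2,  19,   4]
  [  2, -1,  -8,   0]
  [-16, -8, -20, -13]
x^4 + 20*x^3 + 150*x^2 + 500*x + 625

Expanding det(x·I − A) (e.g. by cofactor expansion or by noting that A is similar to its Jordan form J, which has the same characteristic polynomial as A) gives
  χ_A(x) = x^4 + 20*x^3 + 150*x^2 + 500*x + 625
which factors as (x + 5)^4. The eigenvalues (with algebraic multiplicities) are λ = -5 with multiplicity 4.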